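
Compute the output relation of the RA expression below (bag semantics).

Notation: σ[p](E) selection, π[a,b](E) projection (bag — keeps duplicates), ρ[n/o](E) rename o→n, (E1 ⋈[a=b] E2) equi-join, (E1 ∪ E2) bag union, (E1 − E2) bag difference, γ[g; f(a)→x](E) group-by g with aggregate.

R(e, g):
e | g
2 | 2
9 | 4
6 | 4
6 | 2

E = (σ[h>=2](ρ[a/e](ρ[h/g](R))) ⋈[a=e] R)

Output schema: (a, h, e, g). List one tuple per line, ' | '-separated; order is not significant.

Per-node cardinality:
  R → 4
  ρ[h/g](R) → 4
  ρ[a/e](ρ[h/g](R)) → 4
  σ[h>=2](ρ[a/e](ρ[h/g](R))) → 4
  R → 4
  (σ[h>=2](ρ[a/e](ρ[h/g](R))) ⋈[a=e] R) → 6

== RESULT ==
a | h | e | g
2 | 2 | 2 | 2
6 | 2 | 6 | 2
6 | 2 | 6 | 4
6 | 4 | 6 | 2
6 | 4 | 6 | 4
9 | 4 | 9 | 4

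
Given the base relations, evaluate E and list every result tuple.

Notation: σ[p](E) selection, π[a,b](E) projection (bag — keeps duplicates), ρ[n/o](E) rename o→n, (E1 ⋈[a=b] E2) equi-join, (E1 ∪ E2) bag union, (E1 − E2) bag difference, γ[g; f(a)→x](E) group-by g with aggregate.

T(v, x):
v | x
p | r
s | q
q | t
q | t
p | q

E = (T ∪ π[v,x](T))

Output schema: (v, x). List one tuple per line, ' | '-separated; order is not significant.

Row counts bottom-up:
  T → 5
  T → 5
  π[v,x](T) → 5
  (T ∪ π[v,x](T)) → 10

== RESULT ==
v | x
p | q
p | q
p | r
p | r
q | t
q | t
q | t
q | t
s | q
s | q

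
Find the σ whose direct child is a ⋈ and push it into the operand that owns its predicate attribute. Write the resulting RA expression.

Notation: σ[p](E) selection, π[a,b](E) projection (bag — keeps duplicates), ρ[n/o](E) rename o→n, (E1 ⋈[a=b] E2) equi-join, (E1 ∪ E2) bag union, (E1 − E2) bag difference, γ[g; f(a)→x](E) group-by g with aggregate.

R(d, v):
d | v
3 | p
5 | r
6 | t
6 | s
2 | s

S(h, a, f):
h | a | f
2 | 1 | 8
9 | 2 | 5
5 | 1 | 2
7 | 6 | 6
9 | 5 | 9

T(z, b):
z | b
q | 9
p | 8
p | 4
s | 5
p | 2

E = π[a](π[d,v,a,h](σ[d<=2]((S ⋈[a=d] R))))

σ filters on d, owned by the right side.
E' = π[a](π[d,v,a,h]((S ⋈[a=d] σ[d<=2](R))))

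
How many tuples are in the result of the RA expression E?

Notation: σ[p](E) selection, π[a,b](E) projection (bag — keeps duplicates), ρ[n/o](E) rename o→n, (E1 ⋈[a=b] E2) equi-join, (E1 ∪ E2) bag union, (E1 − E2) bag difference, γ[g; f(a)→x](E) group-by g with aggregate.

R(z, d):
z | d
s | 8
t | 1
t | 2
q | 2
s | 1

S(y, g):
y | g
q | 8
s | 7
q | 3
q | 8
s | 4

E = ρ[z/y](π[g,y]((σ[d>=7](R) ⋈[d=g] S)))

Stepwise |·|:
  R → 5
  σ[d>=7](R) → 1
  S → 5
  (σ[d>=7](R) ⋈[d=g] S) → 2
  π[g,y]((σ[d>=7](R) ⋈[d=g] S)) → 2
  ρ[z/y](π[g,y]((σ[d>=7](R) ⋈[d=g] S))) → 2

|E| = 2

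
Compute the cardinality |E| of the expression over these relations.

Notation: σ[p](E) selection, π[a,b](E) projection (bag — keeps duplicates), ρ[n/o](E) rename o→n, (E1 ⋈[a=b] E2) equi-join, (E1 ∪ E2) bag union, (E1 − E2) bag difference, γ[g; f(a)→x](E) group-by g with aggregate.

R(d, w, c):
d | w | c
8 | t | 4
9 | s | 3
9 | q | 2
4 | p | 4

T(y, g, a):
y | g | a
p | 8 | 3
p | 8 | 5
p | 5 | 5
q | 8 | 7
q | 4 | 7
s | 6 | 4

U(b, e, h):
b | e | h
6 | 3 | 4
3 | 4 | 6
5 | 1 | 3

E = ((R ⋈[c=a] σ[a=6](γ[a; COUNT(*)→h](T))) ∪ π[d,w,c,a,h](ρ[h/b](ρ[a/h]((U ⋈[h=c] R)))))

Stepwise |·|:
  R → 4
  T → 6
  γ[a; COUNT(*)→h](T) → 4
  σ[a=6](γ[a; COUNT(*)→h](T)) → 0
  (R ⋈[c=a] σ[a=6](γ[a; COUNT(*)→h](T))) → 0
  U → 3
  R → 4
  (U ⋈[h=c] R) → 3
  ρ[a/h]((U ⋈[h=c] R)) → 3
  ρ[h/b](ρ[a/h]((U ⋈[h=c] R))) → 3
  π[d,w,c,a,h](ρ[h/b](ρ[a/h]((U ⋈[h=c] R)))) → 3
  ((R ⋈[c=a] σ[a=6](γ[a; COUNT(*)→h](T))) ∪ π[d,w,c,a,h](ρ[h/b](ρ[a/h]((U ⋈[h=c] R))))) → 3

|E| = 3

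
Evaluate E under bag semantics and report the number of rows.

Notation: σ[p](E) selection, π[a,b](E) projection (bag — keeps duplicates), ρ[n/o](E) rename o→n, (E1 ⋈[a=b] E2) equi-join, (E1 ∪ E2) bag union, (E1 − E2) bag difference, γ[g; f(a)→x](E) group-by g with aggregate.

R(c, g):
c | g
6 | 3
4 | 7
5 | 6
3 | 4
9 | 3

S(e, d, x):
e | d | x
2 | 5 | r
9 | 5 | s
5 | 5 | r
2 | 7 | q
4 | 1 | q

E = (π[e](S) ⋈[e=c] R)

Stepwise |·|:
  S → 5
  π[e](S) → 5
  R → 5
  (π[e](S) ⋈[e=c] R) → 3

|E| = 3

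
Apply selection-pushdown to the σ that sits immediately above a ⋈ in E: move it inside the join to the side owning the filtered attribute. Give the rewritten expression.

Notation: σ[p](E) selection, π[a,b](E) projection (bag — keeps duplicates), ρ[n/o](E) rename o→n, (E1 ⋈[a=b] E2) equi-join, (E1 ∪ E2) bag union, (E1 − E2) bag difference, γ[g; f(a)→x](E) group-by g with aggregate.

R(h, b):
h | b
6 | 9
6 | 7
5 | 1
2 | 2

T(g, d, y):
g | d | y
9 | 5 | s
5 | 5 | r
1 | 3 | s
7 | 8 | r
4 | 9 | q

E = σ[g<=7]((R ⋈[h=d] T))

σ filters on g, owned by the right side.
E' = (R ⋈[h=d] σ[g<=7](T))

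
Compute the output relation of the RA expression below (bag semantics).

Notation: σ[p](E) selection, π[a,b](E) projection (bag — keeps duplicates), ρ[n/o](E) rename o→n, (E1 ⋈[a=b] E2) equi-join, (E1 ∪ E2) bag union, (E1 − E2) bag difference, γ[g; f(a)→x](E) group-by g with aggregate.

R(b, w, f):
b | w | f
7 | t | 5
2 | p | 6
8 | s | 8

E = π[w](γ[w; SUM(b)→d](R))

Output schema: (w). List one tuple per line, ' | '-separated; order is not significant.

Stepwise |·|:
  R → 3
  γ[w; SUM(b)→d](R) → 3
  π[w](γ[w; SUM(b)→d](R)) → 3

== RESULT ==
w
p
s
t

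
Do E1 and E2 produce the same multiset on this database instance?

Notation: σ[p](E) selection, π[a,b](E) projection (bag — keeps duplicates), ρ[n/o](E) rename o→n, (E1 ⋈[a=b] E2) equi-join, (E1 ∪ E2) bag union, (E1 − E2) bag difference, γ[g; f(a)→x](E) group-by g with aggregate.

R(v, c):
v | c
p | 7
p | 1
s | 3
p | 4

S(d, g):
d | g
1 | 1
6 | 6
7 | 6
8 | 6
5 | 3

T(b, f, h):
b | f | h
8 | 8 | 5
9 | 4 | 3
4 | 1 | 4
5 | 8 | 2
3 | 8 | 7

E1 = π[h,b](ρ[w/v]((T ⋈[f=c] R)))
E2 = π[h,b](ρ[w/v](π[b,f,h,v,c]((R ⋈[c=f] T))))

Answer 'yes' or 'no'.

E1 stepwise |·|:
  T → 5
  R → 4
  (T ⋈[f=c] R) → 2
  ρ[w/v]((T ⋈[f=c] R)) → 2
  π[h,b](ρ[w/v]((T ⋈[f=c] R))) → 2
E2 stepwise |·|:
  R → 4
  T → 5
  (R ⋈[c=f] T) → 2
  π[b,f,h,v,c]((R ⋈[c=f] T)) → 2
  ρ[w/v](π[b,f,h,v,c]((R ⋈[c=f] T))) → 2
  π[h,b](ρ[w/v](π[b,f,h,v,c]((R ⋈[c=f] T)))) → 2

E1 and E2 produce the same multiset:
h | b
3 | 9
4 | 4

yes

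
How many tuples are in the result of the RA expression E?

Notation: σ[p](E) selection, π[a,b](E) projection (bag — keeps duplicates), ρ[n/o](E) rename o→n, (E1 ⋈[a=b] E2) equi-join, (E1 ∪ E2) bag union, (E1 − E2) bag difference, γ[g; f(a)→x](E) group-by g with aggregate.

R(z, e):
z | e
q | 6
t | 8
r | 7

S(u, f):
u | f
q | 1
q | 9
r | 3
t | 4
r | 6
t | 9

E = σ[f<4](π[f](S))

Row counts bottom-up:
  S → 6
  π[f](S) → 6
  σ[f<4](π[f](S)) → 2

|E| = 2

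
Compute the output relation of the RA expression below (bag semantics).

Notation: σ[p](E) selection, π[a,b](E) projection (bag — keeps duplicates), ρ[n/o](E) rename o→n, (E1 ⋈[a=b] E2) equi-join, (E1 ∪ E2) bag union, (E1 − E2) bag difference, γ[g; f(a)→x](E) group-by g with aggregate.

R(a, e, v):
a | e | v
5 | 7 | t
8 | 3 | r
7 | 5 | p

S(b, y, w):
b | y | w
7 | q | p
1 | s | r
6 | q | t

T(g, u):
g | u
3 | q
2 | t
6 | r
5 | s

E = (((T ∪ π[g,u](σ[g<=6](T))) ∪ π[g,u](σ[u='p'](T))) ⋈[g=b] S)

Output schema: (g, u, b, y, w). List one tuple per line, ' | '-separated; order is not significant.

Stepwise |·|:
  T → 4
  T → 4
  σ[g<=6](T) → 4
  π[g,u](σ[g<=6](T)) → 4
  (T ∪ π[g,u](σ[g<=6](T))) → 8
  T → 4
  σ[u='p'](T) → 0
  π[g,u](σ[u='p'](T)) → 0
  ((T ∪ π[g,u](σ[g<=6](T))) ∪ π[g,u](σ[u='p'](T))) → 8
  S → 3
  (((T ∪ π[g,u](σ[g<=6](T))) ∪ π[g,u](σ[u='p'](T))) ⋈[g=b] S) → 2

== RESULT ==
g | u | b | y | w
6 | r | 6 | q | t
6 | r | 6 | q | t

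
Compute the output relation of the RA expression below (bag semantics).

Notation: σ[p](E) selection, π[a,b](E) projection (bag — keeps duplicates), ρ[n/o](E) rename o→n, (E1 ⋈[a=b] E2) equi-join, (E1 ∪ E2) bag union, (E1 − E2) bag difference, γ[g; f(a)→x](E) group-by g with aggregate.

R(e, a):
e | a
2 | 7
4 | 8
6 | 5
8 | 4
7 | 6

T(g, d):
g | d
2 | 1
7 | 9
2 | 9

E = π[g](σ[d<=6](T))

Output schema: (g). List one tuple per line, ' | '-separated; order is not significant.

Subexpression sizes:
  T → 3
  σ[d<=6](T) → 1
  π[g](σ[d<=6](T)) → 1

== RESULT ==
g
2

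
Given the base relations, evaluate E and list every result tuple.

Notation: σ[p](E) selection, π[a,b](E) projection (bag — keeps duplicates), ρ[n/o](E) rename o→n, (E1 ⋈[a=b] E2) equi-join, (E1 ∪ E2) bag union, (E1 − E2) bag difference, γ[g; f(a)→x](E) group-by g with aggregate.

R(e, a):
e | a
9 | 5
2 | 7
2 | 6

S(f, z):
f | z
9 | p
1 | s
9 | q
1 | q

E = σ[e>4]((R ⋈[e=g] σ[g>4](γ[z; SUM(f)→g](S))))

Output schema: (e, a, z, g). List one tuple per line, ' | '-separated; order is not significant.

Subexpression sizes:
  R → 3
  S → 4
  γ[z; SUM(f)→g](S) → 3
  σ[g>4](γ[z; SUM(f)→g](S)) → 2
  (R ⋈[e=g] σ[g>4](γ[z; SUM(f)→g](S))) → 1
  σ[e>4]((R ⋈[e=g] σ[g>4](γ[z; SUM(f)→g](S)))) → 1

== RESULT ==
e | a | z | g
9 | 5 | p | 9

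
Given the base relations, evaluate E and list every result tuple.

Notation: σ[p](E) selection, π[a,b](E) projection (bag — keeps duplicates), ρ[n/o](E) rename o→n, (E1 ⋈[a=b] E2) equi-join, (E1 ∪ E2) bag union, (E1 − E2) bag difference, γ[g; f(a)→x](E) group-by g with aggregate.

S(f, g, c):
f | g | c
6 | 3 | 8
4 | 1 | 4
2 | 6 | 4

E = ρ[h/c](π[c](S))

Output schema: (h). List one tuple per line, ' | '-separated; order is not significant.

Row counts bottom-up:
  S → 3
  π[c](S) → 3
  ρ[h/c](π[c](S)) → 3

== RESULT ==
h
4
4
8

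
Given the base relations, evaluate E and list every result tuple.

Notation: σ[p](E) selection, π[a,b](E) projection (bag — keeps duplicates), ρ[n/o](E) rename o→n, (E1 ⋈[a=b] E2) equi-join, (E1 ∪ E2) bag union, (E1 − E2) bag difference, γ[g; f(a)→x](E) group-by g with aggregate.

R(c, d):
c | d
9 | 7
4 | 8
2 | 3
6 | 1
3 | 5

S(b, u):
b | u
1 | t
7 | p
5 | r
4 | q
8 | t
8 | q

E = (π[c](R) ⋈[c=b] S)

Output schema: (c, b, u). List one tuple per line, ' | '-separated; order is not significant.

Subexpression sizes:
  R → 5
  π[c](R) → 5
  S → 6
  (π[c](R) ⋈[c=b] S) → 1

== RESULT ==
c | b | u
4 | 4 | q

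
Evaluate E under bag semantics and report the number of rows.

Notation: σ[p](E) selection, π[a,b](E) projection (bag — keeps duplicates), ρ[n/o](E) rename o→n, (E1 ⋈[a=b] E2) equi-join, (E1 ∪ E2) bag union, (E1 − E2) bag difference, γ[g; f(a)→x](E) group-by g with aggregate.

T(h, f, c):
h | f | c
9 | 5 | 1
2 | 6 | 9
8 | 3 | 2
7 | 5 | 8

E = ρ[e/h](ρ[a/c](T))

Subexpression sizes:
  T → 4
  ρ[a/c](T) → 4
  ρ[e/h](ρ[a/c](T)) → 4

|E| = 4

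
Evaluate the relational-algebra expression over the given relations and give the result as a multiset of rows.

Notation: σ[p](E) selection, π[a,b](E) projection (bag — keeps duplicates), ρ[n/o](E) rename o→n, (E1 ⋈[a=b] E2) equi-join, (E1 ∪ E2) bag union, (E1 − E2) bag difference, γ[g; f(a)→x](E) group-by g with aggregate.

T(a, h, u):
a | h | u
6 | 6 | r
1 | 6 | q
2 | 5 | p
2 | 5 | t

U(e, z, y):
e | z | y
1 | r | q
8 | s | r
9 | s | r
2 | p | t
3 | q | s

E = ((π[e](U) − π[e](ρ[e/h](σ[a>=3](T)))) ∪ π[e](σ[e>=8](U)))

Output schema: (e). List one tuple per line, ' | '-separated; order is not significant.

Subexpression sizes:
  U → 5
  π[e](U) → 5
  T → 4
  σ[a>=3](T) → 1
  ρ[e/h](σ[a>=3](T)) → 1
  π[e](ρ[e/h](σ[a>=3](T))) → 1
  (π[e](U) − π[e](ρ[e/h](σ[a>=3](T)))) → 5
  U → 5
  σ[e>=8](U) → 2
  π[e](σ[e>=8](U)) → 2
  ((π[e](U) − π[e](ρ[e/h](σ[a>=3](T)))) ∪ π[e](σ[e>=8](U))) → 7

== RESULT ==
e
1
2
3
8
8
9
9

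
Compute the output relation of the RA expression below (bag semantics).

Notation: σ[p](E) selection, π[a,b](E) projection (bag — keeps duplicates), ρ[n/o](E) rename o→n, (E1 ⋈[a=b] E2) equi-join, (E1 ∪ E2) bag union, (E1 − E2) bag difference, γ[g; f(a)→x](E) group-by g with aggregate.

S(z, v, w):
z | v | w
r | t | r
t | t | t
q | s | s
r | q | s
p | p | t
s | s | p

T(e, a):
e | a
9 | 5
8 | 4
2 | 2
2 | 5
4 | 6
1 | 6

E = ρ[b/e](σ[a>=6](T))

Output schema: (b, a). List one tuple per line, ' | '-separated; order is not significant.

Stepwise |·|:
  T → 6
  σ[a>=6](T) → 2
  ρ[b/e](σ[a>=6](T)) → 2

== RESULT ==
b | a
1 | 6
4 | 6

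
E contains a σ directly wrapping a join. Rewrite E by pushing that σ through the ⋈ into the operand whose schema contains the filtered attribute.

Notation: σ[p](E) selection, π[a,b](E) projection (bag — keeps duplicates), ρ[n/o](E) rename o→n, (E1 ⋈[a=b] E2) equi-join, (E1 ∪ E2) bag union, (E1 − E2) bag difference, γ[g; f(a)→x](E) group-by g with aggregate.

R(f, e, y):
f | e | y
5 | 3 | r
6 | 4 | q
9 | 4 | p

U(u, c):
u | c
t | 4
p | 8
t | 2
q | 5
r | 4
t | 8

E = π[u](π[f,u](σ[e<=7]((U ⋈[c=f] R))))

σ filters on e, owned by the right side.
E' = π[u](π[f,u]((U ⋈[c=f] σ[e<=7](R))))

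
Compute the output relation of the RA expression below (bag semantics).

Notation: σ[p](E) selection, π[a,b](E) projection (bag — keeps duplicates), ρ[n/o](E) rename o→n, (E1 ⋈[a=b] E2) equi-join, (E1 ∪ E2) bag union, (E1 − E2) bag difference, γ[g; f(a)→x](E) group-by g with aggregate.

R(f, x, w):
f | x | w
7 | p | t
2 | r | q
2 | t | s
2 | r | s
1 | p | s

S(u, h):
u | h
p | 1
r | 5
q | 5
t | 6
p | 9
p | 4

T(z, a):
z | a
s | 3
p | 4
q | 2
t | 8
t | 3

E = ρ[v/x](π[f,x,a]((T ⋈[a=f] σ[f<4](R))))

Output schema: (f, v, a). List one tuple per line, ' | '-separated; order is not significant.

Stepwise |·|:
  T → 5
  R → 5
  σ[f<4](R) → 4
  (T ⋈[a=f] σ[f<4](R)) → 3
  π[f,x,a]((T ⋈[a=f] σ[f<4](R))) → 3
  ρ[v/x](π[f,x,a]((T ⋈[a=f] σ[f<4](R)))) → 3

== RESULT ==
f | v | a
2 | r | 2
2 | r | 2
2 | t | 2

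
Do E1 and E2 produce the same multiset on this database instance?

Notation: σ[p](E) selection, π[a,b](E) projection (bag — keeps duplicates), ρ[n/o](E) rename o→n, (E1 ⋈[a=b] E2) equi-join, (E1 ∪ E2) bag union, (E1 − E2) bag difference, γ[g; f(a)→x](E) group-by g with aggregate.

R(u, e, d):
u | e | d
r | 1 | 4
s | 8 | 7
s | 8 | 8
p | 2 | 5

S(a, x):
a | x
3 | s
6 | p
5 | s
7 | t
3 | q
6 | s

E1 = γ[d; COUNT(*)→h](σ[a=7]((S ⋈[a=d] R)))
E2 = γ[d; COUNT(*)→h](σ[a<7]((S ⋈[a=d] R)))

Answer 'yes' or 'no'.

E1 row counts bottom-up:
  S → 6
  R → 4
  (S ⋈[a=d] R) → 2
  σ[a=7]((S ⋈[a=d] R)) → 1
  γ[d; COUNT(*)→h](σ[a=7]((S ⋈[a=d] R))) → 1
E2 row counts bottom-up:
  S → 6
  R → 4
  (S ⋈[a=d] R) → 2
  σ[a<7]((S ⋈[a=d] R)) → 1
  γ[d; COUNT(*)→h](σ[a<7]((S ⋈[a=d] R))) → 1

E1 result:
d | h
7 | 1
E2 result:
d | h
5 | 1
Witness: (7, 1) appears 1× in E1 but 0× in E2.

no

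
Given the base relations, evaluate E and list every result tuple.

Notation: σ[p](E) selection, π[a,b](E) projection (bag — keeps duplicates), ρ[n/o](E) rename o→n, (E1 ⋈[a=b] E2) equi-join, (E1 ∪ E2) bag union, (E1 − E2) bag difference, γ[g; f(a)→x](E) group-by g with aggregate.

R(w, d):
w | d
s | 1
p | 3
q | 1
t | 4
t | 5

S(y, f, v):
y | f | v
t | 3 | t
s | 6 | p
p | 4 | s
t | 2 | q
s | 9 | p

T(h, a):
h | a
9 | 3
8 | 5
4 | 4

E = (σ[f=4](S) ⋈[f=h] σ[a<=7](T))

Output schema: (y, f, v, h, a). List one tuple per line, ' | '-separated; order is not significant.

Per-node cardinality:
  S → 5
  σ[f=4](S) → 1
  T → 3
  σ[a<=7](T) → 3
  (σ[f=4](S) ⋈[f=h] σ[a<=7](T)) → 1

== RESULT ==
y | f | v | h | a
p | 4 | s | 4 | 4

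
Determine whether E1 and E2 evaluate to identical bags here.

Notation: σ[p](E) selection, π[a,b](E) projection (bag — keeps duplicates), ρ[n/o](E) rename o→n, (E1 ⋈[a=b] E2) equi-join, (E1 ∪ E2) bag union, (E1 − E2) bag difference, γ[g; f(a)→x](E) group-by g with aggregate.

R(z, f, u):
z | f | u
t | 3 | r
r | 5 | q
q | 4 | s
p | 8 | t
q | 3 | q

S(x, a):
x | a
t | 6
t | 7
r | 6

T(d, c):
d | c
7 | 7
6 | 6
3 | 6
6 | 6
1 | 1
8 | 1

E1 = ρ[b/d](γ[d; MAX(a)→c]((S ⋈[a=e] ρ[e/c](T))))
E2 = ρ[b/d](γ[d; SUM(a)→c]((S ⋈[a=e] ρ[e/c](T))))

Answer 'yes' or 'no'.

E1 per-node cardinality:
  S → 3
  T → 6
  ρ[e/c](T) → 6
  (S ⋈[a=e] ρ[e/c](T)) → 7
  γ[d; MAX(a)→c]((S ⋈[a=e] ρ[e/c](T))) → 3
  ρ[b/d](γ[d; MAX(a)→c]((S ⋈[a=e] ρ[e/c](T)))) → 3
E2 per-node cardinality:
  S → 3
  T → 6
  ρ[e/c](T) → 6
  (S ⋈[a=e] ρ[e/c](T)) → 7
  γ[d; SUM(a)→c]((S ⋈[a=e] ρ[e/c](T))) → 3
  ρ[b/d](γ[d; SUM(a)→c]((S ⋈[a=e] ρ[e/c](T)))) → 3

E1 result:
b | c
3 | 6
6 | 6
7 | 7
E2 result:
b | c
3 | 12
6 | 24
7 | 7
Witness: (3, 6) appears 1× in E1 but 0× in E2.

no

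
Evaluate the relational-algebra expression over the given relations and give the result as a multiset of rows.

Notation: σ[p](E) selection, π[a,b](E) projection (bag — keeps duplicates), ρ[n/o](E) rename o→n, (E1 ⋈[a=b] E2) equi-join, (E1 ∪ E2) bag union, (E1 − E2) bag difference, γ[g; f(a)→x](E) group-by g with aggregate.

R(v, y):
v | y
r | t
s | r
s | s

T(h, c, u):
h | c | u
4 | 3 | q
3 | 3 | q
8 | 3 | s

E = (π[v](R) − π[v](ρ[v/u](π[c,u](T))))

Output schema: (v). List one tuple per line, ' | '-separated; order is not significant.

Row counts bottom-up:
  R → 3
  π[v](R) → 3
  T → 3
  π[c,u](T) → 3
  ρ[v/u](π[c,u](T)) → 3
  π[v](ρ[v/u](π[c,u](T))) → 3
  (π[v](R) − π[v](ρ[v/u](π[c,u](T)))) → 2

== RESULT ==
v
r
s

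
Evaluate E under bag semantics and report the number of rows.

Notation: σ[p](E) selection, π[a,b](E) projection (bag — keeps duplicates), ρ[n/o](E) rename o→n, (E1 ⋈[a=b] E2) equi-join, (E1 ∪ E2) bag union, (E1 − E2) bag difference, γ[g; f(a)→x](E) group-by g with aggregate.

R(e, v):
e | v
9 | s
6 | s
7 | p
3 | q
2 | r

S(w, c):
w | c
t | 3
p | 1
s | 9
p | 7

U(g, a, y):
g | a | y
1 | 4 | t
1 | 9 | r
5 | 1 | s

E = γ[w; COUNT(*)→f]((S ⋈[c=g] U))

Stepwise |·|:
  S → 4
  U → 3
  (S ⋈[c=g] U) → 2
  γ[w; COUNT(*)→f]((S ⋈[c=g] U)) → 1

|E| = 1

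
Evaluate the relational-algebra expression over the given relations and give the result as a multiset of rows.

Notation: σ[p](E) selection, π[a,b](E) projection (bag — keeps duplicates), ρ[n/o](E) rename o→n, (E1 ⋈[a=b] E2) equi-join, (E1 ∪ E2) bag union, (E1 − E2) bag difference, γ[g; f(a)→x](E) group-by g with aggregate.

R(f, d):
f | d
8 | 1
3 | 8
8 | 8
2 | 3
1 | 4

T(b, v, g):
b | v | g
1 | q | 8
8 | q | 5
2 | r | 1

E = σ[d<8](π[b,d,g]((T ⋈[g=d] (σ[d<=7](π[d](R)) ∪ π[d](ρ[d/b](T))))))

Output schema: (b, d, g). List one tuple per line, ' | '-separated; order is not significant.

Row counts bottom-up:
  T → 3
  R → 5
  π[d](R) → 5
  σ[d<=7](π[d](R)) → 3
  T → 3
  ρ[d/b](T) → 3
  π[d](ρ[d/b](T)) → 3
  (σ[d<=7](π[d](R)) ∪ π[d](ρ[d/b](T))) → 6
  (T ⋈[g=d] (σ[d<=7](π[d](R)) ∪ π[d](ρ[d/b](T)))) → 3
  π[b,d,g]((T ⋈[g=d] (σ[d<=7](π[d](R)) ∪ π[d](ρ[d/b](T))))) → 3
  σ[d<8](π[b,d,g]((T ⋈[g=d] (σ[d<=7](π[d](R)) ∪ π[d](ρ[d/b](T)))))) → 2

== RESULT ==
b | d | g
2 | 1 | 1
2 | 1 | 1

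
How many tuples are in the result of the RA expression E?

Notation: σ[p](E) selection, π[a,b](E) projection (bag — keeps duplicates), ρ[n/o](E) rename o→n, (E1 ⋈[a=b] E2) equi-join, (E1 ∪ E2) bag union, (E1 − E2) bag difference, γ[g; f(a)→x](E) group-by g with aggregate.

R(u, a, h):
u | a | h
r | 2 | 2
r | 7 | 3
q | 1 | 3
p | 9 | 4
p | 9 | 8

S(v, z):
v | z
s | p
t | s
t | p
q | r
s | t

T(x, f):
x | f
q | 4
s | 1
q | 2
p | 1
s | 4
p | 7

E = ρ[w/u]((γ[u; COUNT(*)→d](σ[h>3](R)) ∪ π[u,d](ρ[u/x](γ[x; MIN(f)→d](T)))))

Stepwise |·|:
  R → 5
  σ[h>3](R) → 2
  γ[u; COUNT(*)→d](σ[h>3](R)) → 1
  T → 6
  γ[x; MIN(f)→d](T) → 3
  ρ[u/x](γ[x; MIN(f)→d](T)) → 3
  π[u,d](ρ[u/x](γ[x; MIN(f)→d](T))) → 3
  (γ[u; COUNT(*)→d](σ[h>3](R)) ∪ π[u,d](ρ[u/x](γ[x; MIN(f)→d](T)))) → 4
  ρ[w/u]((γ[u; COUNT(*)→d](σ[h>3](R)) ∪ π[u,d](ρ[u/x](γ[x; MIN(f)→d](T))))) → 4

|E| = 4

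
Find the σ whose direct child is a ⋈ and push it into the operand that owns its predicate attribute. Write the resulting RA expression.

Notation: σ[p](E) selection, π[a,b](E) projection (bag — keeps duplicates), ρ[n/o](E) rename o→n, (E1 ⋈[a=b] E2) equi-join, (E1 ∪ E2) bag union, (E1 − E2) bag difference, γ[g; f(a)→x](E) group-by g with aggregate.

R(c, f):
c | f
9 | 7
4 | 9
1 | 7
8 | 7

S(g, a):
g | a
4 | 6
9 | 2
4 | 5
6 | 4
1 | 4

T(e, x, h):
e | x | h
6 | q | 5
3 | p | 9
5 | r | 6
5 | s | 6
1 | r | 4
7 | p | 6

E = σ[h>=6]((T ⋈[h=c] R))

σ filters on h, owned by the left side.
E' = (σ[h>=6](T) ⋈[h=c] R)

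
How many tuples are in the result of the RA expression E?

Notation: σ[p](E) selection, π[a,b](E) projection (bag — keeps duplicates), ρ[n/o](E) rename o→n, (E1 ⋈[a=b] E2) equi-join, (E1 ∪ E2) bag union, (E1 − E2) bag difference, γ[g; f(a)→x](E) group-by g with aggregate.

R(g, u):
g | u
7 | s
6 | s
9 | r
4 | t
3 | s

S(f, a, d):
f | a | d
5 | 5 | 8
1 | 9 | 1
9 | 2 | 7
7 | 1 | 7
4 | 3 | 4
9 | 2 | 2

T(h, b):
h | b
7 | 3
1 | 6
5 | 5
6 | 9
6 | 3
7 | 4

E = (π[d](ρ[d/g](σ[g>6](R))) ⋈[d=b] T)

Per-node cardinality:
  R → 5
  σ[g>6](R) → 2
  ρ[d/g](σ[g>6](R)) → 2
  π[d](ρ[d/g](σ[g>6](R))) → 2
  T → 6
  (π[d](ρ[d/g](σ[g>6](R))) ⋈[d=b] T) → 1

|E| = 1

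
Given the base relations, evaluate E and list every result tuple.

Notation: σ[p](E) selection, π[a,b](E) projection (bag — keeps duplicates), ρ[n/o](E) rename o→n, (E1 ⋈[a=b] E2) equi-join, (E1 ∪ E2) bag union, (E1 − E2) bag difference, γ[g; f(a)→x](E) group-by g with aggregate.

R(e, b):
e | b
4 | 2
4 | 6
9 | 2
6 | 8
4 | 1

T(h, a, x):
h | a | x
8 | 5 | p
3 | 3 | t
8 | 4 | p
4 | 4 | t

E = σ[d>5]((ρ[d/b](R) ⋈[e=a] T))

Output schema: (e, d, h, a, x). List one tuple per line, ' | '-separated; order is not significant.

Row counts bottom-up:
  R → 5
  ρ[d/b](R) → 5
  T → 4
  (ρ[d/b](R) ⋈[e=a] T) → 6
  σ[d>5]((ρ[d/b](R) ⋈[e=a] T)) → 2

== RESULT ==
e | d | h | a | x
4 | 6 | 4 | 4 | t
4 | 6 | 8 | 4 | p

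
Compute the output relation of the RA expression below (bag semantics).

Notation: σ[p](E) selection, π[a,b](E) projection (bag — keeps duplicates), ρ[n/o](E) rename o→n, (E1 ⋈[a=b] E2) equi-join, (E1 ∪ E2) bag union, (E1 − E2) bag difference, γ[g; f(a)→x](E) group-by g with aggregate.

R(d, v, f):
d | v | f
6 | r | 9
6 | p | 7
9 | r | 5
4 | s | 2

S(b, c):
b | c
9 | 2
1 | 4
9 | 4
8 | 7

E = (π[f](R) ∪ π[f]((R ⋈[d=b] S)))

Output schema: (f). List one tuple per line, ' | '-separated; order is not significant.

Row counts bottom-up:
  R → 4
  π[f](R) → 4
  R → 4
  S → 4
  (R ⋈[d=b] S) → 2
  π[f]((R ⋈[d=b] S)) → 2
  (π[f](R) ∪ π[f]((R ⋈[d=b] S))) → 6

== RESULT ==
f
2
5
5
5
7
9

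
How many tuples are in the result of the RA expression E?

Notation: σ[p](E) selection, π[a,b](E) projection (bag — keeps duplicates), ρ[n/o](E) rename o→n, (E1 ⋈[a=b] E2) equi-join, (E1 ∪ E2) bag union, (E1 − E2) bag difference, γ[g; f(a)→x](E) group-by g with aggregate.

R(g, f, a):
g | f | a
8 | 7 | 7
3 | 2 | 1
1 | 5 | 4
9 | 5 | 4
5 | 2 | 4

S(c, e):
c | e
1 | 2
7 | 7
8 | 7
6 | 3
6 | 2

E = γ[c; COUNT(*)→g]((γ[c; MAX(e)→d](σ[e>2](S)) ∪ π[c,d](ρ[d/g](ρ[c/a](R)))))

Subexpression sizes:
  S → 5
  σ[e>2](S) → 3
  γ[c; MAX(e)→d](σ[e>2](S)) → 3
  R → 5
  ρ[c/a](R) → 5
  ρ[d/g](ρ[c/a](R)) → 5
  π[c,d](ρ[d/g](ρ[c/a](R))) → 5
  (γ[c; MAX(e)→d](σ[e>2](S)) ∪ π[c,d](ρ[d/g](ρ[c/a](R)))) → 8
  γ[c; COUNT(*)→g]((γ[c; MAX(e)→d](σ[e>2](S)) ∪ π[c,d](ρ[d/g](ρ[c/a](R))))) → 5

|E| = 5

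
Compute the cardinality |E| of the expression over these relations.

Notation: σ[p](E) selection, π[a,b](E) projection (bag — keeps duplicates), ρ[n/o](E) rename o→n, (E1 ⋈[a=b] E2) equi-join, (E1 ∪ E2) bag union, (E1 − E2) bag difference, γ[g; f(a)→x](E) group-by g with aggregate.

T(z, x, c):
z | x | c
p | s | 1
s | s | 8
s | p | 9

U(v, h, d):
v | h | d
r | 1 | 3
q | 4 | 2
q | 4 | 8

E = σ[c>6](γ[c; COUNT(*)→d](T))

Stepwise |·|:
  T → 3
  γ[c; COUNT(*)→d](T) → 3
  σ[c>6](γ[c; COUNT(*)→d](T)) → 2

|E| = 2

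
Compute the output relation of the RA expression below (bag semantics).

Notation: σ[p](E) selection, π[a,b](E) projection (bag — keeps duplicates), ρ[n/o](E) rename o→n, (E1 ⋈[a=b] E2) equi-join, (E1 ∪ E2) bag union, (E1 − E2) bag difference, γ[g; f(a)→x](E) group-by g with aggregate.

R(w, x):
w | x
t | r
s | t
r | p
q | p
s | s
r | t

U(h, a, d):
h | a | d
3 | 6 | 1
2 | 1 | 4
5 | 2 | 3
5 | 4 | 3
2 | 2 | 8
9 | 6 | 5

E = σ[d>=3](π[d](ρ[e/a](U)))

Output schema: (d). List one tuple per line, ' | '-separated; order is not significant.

Row counts bottom-up:
  U → 6
  ρ[e/a](U) → 6
  π[d](ρ[e/a](U)) → 6
  σ[d>=3](π[d](ρ[e/a](U))) → 5

== RESULT ==
d
3
3
4
5
8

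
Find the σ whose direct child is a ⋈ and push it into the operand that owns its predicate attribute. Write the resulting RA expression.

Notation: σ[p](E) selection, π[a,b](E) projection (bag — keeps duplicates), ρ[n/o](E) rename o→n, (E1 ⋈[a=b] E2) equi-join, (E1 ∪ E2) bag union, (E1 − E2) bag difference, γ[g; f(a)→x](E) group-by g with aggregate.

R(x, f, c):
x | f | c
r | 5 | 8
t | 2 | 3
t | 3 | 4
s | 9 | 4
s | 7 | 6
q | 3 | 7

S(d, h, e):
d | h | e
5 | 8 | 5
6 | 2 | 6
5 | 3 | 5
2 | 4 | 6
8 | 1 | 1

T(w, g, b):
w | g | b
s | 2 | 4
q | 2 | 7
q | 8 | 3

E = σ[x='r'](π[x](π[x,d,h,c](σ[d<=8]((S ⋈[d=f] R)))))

σ filters on d, owned by the left side.
E' = σ[x='r'](π[x](π[x,d,h,c]((σ[d<=8](S) ⋈[d=f] R))))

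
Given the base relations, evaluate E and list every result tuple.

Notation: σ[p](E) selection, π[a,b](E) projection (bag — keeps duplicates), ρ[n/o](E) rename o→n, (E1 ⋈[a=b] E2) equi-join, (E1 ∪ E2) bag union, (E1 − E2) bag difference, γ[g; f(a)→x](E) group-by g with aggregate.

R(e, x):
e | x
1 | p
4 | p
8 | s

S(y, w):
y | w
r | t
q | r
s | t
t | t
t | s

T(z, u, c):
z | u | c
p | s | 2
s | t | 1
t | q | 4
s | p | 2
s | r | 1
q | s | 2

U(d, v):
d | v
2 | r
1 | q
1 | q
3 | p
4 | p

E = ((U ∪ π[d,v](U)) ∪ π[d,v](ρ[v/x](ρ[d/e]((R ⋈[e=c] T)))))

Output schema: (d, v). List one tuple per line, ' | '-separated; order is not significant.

Per-node cardinality:
  U → 5
  U → 5
  π[d,v](U) → 5
  (U ∪ π[d,v](U)) → 10
  R → 3
  T → 6
  (R ⋈[e=c] T) → 3
  ρ[d/e]((R ⋈[e=c] T)) → 3
  ρ[v/x](ρ[d/e]((R ⋈[e=c] T))) → 3
  π[d,v](ρ[v/x](ρ[d/e]((R ⋈[e=c] T)))) → 3
  ((U ∪ π[d,v](U)) ∪ π[d,v](ρ[v/x](ρ[d/e]((R ⋈[e=c] T))))) → 13

== RESULT ==
d | v
1 | p
1 | p
1 | q
1 | q
1 | q
1 | q
2 | r
2 | r
3 | p
3 | p
4 | p
4 | p
4 | p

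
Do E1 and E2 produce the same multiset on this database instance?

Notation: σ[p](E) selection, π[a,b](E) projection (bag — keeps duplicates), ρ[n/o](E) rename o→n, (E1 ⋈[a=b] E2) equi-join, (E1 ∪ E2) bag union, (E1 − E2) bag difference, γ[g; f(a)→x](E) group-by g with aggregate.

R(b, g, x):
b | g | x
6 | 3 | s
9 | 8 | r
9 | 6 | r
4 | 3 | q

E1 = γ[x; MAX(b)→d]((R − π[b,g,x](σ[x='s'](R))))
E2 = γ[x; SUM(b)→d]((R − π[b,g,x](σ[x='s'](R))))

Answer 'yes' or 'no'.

E1 per-node cardinality:
  R → 4
  R → 4
  σ[x='s'](R) → 1
  π[b,g,x](σ[x='s'](R)) → 1
  (R − π[b,g,x](σ[x='s'](R))) → 3
  γ[x; MAX(b)→d]((R − π[b,g,x](σ[x='s'](R)))) → 2
E2 per-node cardinality:
  R → 4
  R → 4
  σ[x='s'](R) → 1
  π[b,g,x](σ[x='s'](R)) → 1
  (R − π[b,g,x](σ[x='s'](R))) → 3
  γ[x; SUM(b)→d]((R − π[b,g,x](σ[x='s'](R)))) → 2

E1 result:
x | d
q | 4
r | 9
E2 result:
x | d
q | 4
r | 18
Witness: ('r', 18) appears 0× in E1 but 1× in E2.

no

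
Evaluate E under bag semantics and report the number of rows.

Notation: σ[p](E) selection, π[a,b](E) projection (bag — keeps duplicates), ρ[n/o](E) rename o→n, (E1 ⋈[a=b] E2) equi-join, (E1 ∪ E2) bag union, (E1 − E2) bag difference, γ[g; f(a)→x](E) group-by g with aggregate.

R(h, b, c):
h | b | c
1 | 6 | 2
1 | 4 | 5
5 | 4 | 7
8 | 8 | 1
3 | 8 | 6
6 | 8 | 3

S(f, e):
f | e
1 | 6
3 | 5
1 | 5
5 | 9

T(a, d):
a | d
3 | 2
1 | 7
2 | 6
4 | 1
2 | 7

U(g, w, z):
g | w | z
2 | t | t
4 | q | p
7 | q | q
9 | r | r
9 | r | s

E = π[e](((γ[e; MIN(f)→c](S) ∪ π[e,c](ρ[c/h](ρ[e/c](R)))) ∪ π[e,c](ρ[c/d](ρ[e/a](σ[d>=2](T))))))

Row counts bottom-up:
  S → 4
  γ[e; MIN(f)→c](S) → 3
  R → 6
  ρ[e/c](R) → 6
  ρ[c/h](ρ[e/c](R)) → 6
  π[e,c](ρ[c/h](ρ[e/c](R))) → 6
  (γ[e; MIN(f)→c](S) ∪ π[e,c](ρ[c/h](ρ[e/c](R)))) → 9
  T → 5
  σ[d>=2](T) → 4
  ρ[e/a](σ[d>=2](T)) → 4
  ρ[c/d](ρ[e/a](σ[d>=2](T))) → 4
  π[e,c](ρ[c/d](ρ[e/a](σ[d>=2](T)))) → 4
  ((γ[e; MIN(f)→c](S) ∪ π[e,c](ρ[c/h](ρ[e/c](R)))) ∪ π[e,c](ρ[c/d](ρ[e/a](σ[d>=2](T))))) → 13
  π[e](((γ[e; MIN(f)→c](S) ∪ π[e,c](ρ[c/h](ρ[e/c](R)))) ∪ π[e,c](ρ[c/d](ρ[e/a](σ[d>=2](T)))))) → 13

|E| = 13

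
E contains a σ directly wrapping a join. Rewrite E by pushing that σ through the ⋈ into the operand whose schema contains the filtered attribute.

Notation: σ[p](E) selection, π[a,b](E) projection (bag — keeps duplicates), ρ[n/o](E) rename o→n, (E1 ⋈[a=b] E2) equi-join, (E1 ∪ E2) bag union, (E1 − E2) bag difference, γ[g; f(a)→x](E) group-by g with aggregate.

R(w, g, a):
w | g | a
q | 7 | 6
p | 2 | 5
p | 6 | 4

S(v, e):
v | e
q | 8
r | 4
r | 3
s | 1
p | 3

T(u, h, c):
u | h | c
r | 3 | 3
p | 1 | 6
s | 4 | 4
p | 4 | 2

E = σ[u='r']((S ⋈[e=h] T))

σ filters on u, owned by the right side.
E' = (S ⋈[e=h] σ[u='r'](T))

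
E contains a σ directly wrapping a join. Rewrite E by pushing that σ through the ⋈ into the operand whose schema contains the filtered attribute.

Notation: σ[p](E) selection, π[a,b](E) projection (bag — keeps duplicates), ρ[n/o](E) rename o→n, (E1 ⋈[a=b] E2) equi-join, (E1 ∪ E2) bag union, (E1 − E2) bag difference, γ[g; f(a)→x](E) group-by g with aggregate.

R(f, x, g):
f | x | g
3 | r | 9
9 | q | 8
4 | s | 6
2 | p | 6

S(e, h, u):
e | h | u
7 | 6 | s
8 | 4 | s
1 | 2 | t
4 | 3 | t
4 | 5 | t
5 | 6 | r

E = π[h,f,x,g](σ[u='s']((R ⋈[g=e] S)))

σ filters on u, owned by the right side.
E' = π[h,f,x,g]((R ⋈[g=e] σ[u='s'](S)))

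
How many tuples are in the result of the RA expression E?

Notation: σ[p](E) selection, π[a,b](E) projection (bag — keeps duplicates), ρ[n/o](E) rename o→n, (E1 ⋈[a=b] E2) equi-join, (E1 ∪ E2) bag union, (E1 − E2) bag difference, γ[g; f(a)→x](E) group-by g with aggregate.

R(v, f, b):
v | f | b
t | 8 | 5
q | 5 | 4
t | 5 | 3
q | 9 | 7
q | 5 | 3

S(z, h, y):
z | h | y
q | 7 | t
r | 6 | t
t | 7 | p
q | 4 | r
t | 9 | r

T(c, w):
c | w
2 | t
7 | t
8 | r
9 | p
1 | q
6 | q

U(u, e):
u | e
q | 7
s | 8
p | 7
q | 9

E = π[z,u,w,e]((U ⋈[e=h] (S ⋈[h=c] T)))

Row counts bottom-up:
  U → 4
  S → 5
  T → 6
  (S ⋈[h=c] T) → 4
  (U ⋈[e=h] (S ⋈[h=c] T)) → 5
  π[z,u,w,e]((U ⋈[e=h] (S ⋈[h=c] T))) → 5

|E| = 5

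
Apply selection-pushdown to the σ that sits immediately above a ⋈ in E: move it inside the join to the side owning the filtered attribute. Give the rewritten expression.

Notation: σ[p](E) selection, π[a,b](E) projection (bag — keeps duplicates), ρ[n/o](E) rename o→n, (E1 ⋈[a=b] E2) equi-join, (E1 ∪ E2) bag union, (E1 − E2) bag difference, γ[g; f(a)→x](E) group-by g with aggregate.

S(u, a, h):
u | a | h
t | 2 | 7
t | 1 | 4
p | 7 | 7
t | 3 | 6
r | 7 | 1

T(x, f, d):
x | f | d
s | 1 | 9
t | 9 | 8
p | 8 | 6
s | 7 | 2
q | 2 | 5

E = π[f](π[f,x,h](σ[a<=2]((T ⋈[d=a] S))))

σ filters on a, owned by the right side.
E' = π[f](π[f,x,h]((T ⋈[d=a] σ[a<=2](S))))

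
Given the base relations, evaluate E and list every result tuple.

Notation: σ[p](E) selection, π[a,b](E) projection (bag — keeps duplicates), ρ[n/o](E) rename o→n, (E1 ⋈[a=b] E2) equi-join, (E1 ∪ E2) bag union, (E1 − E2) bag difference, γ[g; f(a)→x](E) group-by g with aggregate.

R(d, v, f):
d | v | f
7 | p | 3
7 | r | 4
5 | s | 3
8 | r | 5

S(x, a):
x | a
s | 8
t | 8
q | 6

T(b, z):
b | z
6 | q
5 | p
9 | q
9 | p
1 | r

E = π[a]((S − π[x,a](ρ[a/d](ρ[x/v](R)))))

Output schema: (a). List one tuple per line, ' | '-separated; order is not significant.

Row counts bottom-up:
  S → 3
  R → 4
  ρ[x/v](R) → 4
  ρ[a/d](ρ[x/v](R)) → 4
  π[x,a](ρ[a/d](ρ[x/v](R))) → 4
  (S − π[x,a](ρ[a/d](ρ[x/v](R)))) → 3
  π[a]((S − π[x,a](ρ[a/d](ρ[x/v](R))))) → 3

== RESULT ==
a
6
8
8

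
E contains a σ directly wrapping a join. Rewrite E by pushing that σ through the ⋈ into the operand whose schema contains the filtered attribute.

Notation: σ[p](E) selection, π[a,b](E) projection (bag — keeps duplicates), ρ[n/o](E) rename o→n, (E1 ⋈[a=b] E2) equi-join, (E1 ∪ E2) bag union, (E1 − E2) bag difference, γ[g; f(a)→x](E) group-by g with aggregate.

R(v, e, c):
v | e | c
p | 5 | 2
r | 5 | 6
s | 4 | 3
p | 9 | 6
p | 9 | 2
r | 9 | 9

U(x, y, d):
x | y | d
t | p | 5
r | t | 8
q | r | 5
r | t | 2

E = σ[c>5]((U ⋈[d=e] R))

σ filters on c, owned by the right side.
E' = (U ⋈[d=e] σ[c>5](R))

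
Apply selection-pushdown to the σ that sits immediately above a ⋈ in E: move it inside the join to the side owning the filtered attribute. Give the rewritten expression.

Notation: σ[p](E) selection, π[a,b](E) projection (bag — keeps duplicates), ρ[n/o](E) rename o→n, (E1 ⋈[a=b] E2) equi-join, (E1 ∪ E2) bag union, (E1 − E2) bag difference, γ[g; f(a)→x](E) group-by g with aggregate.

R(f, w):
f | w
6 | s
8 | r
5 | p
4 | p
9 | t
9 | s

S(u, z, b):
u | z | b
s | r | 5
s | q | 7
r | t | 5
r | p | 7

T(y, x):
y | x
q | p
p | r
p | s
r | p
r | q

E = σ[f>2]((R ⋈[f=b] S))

σ filters on f, owned by the left side.
E' = (σ[f>2](R) ⋈[f=b] S)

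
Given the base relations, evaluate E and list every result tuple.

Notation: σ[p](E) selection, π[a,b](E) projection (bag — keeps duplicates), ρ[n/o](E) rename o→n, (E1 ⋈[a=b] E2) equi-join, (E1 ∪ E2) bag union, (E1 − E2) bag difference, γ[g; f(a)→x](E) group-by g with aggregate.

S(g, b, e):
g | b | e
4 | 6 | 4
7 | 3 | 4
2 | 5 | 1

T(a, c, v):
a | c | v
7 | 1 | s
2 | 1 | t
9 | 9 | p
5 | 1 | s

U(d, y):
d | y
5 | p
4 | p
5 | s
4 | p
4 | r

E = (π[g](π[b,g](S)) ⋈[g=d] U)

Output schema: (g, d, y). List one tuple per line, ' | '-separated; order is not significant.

Stepwise |·|:
  S → 3
  π[b,g](S) → 3
  π[g](π[b,g](S)) → 3
  U → 5
  (π[g](π[b,g](S)) ⋈[g=d] U) → 3

== RESULT ==
g | d | y
4 | 4 | p
4 | 4 | p
4 | 4 | r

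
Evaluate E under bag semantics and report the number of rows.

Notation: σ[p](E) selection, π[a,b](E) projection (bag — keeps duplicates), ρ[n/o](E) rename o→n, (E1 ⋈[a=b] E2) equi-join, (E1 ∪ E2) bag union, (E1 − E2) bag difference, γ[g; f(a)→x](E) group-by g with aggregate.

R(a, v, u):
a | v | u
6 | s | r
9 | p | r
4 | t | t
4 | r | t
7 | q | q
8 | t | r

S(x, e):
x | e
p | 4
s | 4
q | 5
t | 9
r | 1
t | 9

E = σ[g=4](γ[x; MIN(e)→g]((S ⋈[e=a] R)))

Row counts bottom-up:
  S → 6
  R → 6
  (S ⋈[e=a] R) → 6
  γ[x; MIN(e)→g]((S ⋈[e=a] R)) → 3
  σ[g=4](γ[x; MIN(e)→g]((S ⋈[e=a] R))) → 2

|E| = 2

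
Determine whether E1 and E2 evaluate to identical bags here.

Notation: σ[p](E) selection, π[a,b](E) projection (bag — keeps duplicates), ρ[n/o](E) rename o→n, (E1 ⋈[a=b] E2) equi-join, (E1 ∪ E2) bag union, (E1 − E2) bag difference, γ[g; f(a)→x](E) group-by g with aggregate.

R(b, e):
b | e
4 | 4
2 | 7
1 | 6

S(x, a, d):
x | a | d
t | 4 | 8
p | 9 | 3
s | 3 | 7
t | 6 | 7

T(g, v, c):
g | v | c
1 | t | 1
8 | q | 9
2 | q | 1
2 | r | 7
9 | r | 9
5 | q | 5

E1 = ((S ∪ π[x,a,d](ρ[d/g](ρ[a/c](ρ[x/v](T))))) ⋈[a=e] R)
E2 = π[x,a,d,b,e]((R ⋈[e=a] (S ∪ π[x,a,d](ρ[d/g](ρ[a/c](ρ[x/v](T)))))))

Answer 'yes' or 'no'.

E1 stepwise |·|:
  S → 4
  T → 6
  ρ[x/v](T) → 6
  ρ[a/c](ρ[x/v](T)) → 6
  ρ[d/g](ρ[a/c](ρ[x/v](T))) → 6
  π[x,a,d](ρ[d/g](ρ[a/c](ρ[x/v](T)))) → 6
  (S ∪ π[x,a,d](ρ[d/g](ρ[a/c](ρ[x/v](T))))) → 10
  R → 3
  ((S ∪ π[x,a,d](ρ[d/g](ρ[a/c](ρ[x/v](T))))) ⋈[a=e] R) → 3
E2 stepwise |·|:
  R → 3
  S → 4
  T → 6
  ρ[x/v](T) → 6
  ρ[a/c](ρ[x/v](T)) → 6
  ρ[d/g](ρ[a/c](ρ[x/v](T))) → 6
  π[x,a,d](ρ[d/g](ρ[a/c](ρ[x/v](T)))) → 6
  (S ∪ π[x,a,d](ρ[d/g](ρ[a/c](ρ[x/v](T))))) → 10
  (R ⋈[e=a] (S ∪ π[x,a,d](ρ[d/g](ρ[a/c](ρ[x/v](T)))))) → 3
  π[x,a,d,b,e]((R ⋈[e=a] (S ∪ π[x,a,d](ρ[d/g](ρ[a/c](ρ[x/v](T))))))) → 3

E1 and E2 produce the same multiset:
x | a | d | b | e
r | 7 | 2 | 2 | 7
t | 4 | 8 | 4 | 4
t | 6 | 7 | 1 | 6

yes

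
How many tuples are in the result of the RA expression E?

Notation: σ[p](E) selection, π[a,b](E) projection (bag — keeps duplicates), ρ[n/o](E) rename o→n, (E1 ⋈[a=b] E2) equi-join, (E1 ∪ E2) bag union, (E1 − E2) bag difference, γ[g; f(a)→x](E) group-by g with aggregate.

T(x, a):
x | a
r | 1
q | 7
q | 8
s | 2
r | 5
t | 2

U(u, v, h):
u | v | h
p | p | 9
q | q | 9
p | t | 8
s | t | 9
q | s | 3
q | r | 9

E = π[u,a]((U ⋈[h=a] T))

Subexpression sizes:
  U → 6
  T → 6
  (U ⋈[h=a] T) → 1
  π[u,a]((U ⋈[h=a] T)) → 1

|E| = 1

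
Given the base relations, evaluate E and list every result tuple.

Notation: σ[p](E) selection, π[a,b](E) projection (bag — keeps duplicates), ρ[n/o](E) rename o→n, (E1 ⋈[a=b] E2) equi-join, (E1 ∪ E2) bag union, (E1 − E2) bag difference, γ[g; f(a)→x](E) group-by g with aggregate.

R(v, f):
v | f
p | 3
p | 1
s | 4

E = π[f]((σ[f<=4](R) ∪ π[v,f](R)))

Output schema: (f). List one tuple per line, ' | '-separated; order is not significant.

Subexpression sizes:
  R → 3
  σ[f<=4](R) → 3
  R → 3
  π[v,f](R) → 3
  (σ[f<=4](R) ∪ π[v,f](R)) → 6
  π[f]((σ[f<=4](R) ∪ π[v,f](R))) → 6

== RESULT ==
f
1
1
3
3
4
4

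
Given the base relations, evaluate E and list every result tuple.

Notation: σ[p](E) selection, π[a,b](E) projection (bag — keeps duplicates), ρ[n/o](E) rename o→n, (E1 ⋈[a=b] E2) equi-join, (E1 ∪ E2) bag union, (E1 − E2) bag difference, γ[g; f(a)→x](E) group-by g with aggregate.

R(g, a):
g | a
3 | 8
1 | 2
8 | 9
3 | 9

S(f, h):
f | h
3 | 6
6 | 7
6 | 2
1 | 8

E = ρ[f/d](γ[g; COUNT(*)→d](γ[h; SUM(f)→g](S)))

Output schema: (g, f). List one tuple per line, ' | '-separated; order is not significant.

Subexpression sizes:
  S → 4
  γ[h; SUM(f)→g](S) → 4
  γ[g; COUNT(*)→d](γ[h; SUM(f)→g](S)) → 3
  ρ[f/d](γ[g; COUNT(*)→d](γ[h; SUM(f)→g](S))) → 3

== RESULT ==
g | f
1 | 1
3 | 1
6 | 2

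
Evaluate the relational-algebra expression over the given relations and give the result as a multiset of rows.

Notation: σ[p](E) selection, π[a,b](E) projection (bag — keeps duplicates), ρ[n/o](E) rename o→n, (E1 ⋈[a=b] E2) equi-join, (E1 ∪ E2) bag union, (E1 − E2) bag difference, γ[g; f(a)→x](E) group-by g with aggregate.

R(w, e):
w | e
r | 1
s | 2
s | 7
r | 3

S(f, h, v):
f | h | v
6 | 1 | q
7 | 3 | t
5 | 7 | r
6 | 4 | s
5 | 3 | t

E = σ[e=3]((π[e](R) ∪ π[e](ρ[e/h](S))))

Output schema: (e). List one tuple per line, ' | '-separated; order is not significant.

Per-node cardinality:
  R → 4
  π[e](R) → 4
  S → 5
  ρ[e/h](S) → 5
  π[e](ρ[e/h](S)) → 5
  (π[e](R) ∪ π[e](ρ[e/h](S))) → 9
  σ[e=3]((π[e](R) ∪ π[e](ρ[e/h](S)))) → 3

== RESULT ==
e
3
3
3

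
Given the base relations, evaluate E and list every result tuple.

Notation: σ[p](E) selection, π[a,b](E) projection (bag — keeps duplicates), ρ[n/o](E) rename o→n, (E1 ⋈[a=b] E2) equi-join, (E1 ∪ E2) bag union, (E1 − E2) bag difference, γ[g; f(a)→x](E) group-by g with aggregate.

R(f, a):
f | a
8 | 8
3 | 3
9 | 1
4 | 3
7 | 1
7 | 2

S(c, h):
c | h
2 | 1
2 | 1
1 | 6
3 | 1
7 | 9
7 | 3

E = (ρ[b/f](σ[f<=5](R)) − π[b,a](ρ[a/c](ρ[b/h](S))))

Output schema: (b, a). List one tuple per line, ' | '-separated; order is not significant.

Subexpression sizes:
  R → 6
  σ[f<=5](R) → 2
  ρ[b/f](σ[f<=5](R)) → 2
  S → 6
  ρ[b/h](S) → 6
  ρ[a/c](ρ[b/h](S)) → 6
  π[b,a](ρ[a/c](ρ[b/h](S))) → 6
  (ρ[b/f](σ[f<=5](R)) − π[b,a](ρ[a/c](ρ[b/h](S)))) → 2

== RESULT ==
b | a
3 | 3
4 | 3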